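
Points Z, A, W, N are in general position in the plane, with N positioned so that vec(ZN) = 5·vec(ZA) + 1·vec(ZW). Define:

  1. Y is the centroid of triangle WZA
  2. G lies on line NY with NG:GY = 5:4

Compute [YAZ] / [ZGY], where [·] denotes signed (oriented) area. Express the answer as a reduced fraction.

Work in coordinates with Z = (0, 0), A = (1, 0), W = (0, 1), N = (5, 1).
1. Y is the centroid of triangle WZA ⇒ Y = (1/3, 1/3)
2. G lies on line NY with NG:GY = 5:4 ⇒ G = (65/27, 17/27)
2·[YAZ] = -1/3, 2·[ZGY] = 16/27
[YAZ]:[ZGY] = -1/3:16/27 = -9/16

[YAZ]:[ZGY] = -9/16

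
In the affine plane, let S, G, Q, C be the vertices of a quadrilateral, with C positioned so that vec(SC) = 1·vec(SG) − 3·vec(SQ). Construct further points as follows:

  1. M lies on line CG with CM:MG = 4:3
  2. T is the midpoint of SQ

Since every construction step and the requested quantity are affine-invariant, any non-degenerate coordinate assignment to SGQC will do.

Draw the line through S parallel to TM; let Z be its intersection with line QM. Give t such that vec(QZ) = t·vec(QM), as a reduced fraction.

Work in coordinates with S = (0, 0), G = (1, 0), Q = (0, 1), C = (1, -3).
1. M lies on line CG with CM:MG = 4:3 ⇒ M = (1, -9/7)
2. T is the midpoint of SQ ⇒ T = (0, 1/2)
through S parallel to TM: direction (1, -25/14); meets QM at Z = (2, -25/7)
Z = Q + t·(M−Q) with t = 2

t = 2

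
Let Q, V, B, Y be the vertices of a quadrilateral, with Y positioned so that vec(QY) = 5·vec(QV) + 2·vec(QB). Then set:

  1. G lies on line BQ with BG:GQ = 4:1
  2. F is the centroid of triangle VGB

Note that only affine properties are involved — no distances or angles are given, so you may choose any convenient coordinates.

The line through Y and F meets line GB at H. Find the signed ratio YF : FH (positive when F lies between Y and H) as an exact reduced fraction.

Choose coordinates Q = (0, 0), V = (1, 0), B = (0, 1), Y = (5, 2).
1. G lies on line BQ with BG:GQ = 4:1 ⇒ G = (0, 1/5)
2. F is the centroid of triangle VGB ⇒ F = (1/3, 2/5)
line YF meets GB at H = (0, 2/7)
F = Y + t·(H−Y) with t = 14/15, so YF:FH = 14/15:1/15

YF:FH = 14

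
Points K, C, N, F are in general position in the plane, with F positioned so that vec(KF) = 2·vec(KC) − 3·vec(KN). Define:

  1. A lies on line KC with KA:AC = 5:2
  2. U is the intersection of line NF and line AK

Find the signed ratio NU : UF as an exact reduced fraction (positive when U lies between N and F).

Choose coordinates K = (0, 0), C = (1, 0), N = (0, 1), F = (2, -3).
1. A lies on line KC with KA:AC = 5:2 ⇒ A = (5/7, 0)
2. U is the intersection of line NF and line AK ⇒ U = (1/2, 0)
U = N + t·(F−N) with t = 1/4, so NU:UF = t:(1−t) = 1/4:3/4

NU:UF = 1/3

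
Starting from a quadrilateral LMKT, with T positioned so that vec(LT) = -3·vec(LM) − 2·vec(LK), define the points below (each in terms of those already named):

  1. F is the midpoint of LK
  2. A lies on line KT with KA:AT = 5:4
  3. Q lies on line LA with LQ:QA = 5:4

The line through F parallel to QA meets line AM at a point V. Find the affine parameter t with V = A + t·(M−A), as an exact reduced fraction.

Work in coordinates with L = (0, 0), M = (1, 0), K = (0, 1), T = (-3, -2).
1. F is the midpoint of LK ⇒ F = (0, 1/2)
2. A lies on line KT with KA:AT = 5:4 ⇒ A = (-5/3, -2/3)
3. Q lies on line LA with LQ:QA = 5:4 ⇒ Q = (-25/27, -10/27)
through F parallel to QA: direction (-20/27, -8/27); meets AM at V = (-5, -3/2)
V = A + t·(M−A) with t = -5/4

t = -5/4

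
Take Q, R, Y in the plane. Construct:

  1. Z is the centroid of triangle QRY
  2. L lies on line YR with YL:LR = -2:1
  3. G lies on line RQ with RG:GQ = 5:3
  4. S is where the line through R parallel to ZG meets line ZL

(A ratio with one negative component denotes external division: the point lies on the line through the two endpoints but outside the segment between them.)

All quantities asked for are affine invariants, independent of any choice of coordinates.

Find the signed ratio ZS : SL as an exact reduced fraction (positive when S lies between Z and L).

ZS:SL = 5/7

Work in coordinates with Q = (0, 0), R = (1, 0), Y = (0, 1).
1. Z is the centroid of triangle QRY ⇒ Z = (1/3, 1/3)
2. L lies on line YR with YL:LR = -2:1 ⇒ L = (2, -1)
3. G lies on line RQ with RG:GQ = 5:3 ⇒ G = (3/8, 0)
4. S is where the line through R parallel to ZG meets line ZL ⇒ S = (37/36, -2/9)
S = Z + t·(L−Z) with t = 5/12, so ZS:SL = t:(1−t) = 5/12:7/12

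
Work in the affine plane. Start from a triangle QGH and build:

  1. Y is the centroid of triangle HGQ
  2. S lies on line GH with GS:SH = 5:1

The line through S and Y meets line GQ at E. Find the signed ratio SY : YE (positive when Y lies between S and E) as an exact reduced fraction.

Set Q = (0, 0), G = (1, 0), H = (0, 1); any affine frame gives the same invariant.
1. Y is the centroid of triangle HGQ ⇒ Y = (1/3, 1/3)
2. S lies on line GH with GS:SH = 5:1 ⇒ S = (1/6, 5/6)
line SY meets GQ at E = (4/9, 0)
Y = S + t·(E−S) with t = 3/5, so SY:YE = 3/5:2/5

SY:YE = 3/2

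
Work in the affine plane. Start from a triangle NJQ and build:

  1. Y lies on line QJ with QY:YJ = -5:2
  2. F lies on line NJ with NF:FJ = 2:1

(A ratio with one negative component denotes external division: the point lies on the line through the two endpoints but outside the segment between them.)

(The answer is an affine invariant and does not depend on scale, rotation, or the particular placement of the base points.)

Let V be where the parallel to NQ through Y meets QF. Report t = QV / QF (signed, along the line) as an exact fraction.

Choose coordinates N = (0, 0), J = (1, 0), Q = (0, 1).
1. Y lies on line QJ with QY:YJ = -5:2 ⇒ Y = (5/3, -2/3)
2. F lies on line NJ with NF:FJ = 2:1 ⇒ F = (2/3, 0)
through Y parallel to NQ: direction (0, 1); meets QF at V = (5/3, -3/2)
V = Q + t·(F−Q) with t = 5/2

t = 5/2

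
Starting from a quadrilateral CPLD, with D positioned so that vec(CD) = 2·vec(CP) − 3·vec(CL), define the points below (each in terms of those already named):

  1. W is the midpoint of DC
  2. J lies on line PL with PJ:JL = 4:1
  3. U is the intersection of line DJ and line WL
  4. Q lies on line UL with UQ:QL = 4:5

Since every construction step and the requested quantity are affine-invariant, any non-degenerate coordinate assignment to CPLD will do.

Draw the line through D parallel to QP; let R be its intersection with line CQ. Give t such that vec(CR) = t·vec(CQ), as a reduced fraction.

t = -23/113

Assign C = (0, 0), P = (1, 0), L = (0, 1), D = (2, -3) — the answer is frame-independent, so this choice is without loss of generality.
1. W is the midpoint of DC ⇒ W = (1, -3/2)
2. J lies on line PL with PJ:JL = 4:1 ⇒ J = (1/5, 4/5)
3. U is the intersection of line DJ and line WL ⇒ U = (-4/7, 17/7)
4. Q lies on line UL with UQ:QL = 4:5 ⇒ Q = (-20/63, 113/63)
through D parallel to QP: direction (83/63, -113/63); meets CQ at R = (460/7119, -23/63)
R = C + t·(Q−C) with t = -23/113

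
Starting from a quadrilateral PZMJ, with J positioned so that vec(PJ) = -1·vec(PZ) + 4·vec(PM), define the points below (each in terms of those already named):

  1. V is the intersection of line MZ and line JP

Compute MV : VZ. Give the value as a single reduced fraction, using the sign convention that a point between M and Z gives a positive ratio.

Set P = (0, 0), Z = (1, 0), M = (0, 1), J = (-1, 4); any affine frame gives the same invariant.
1. V is the intersection of line MZ and line JP ⇒ V = (-1/3, 4/3)
V = M + t·(Z−M) with t = -1/3, so MV:VZ = t:(1−t) = -1/3:4/3

MV:VZ = -1/4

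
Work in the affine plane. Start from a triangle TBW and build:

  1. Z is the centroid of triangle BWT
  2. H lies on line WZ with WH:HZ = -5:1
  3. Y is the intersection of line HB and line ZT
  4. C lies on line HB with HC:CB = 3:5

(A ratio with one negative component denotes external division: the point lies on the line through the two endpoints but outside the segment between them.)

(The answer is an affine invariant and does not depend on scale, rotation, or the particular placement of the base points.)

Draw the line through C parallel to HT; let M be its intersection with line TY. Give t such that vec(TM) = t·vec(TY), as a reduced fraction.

t = -9/8

Work in coordinates with T = (0, 0), B = (1, 0), W = (0, 1).
1. Z is the centroid of triangle BWT ⇒ Z = (1/3, 1/3)
2. H lies on line WZ with WH:HZ = -5:1 ⇒ H = (5/12, 1/6)
3. Y is the intersection of line HB and line ZT ⇒ Y = (2/9, 2/9)
4. C lies on line HB with HC:CB = 3:5 ⇒ C = (61/96, 5/48)
through C parallel to HT: direction (-5/12, -1/6); meets TY at M = (-1/4, -1/4)
M = T + t·(Y−T) with t = -9/8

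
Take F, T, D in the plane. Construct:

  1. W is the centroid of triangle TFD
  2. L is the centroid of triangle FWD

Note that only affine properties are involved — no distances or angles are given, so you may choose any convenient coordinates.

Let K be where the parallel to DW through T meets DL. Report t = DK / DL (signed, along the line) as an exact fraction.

t = -3

Work in coordinates with F = (0, 0), T = (1, 0), D = (0, 1).
1. W is the centroid of triangle TFD ⇒ W = (1/3, 1/3)
2. L is the centroid of triangle FWD ⇒ L = (1/9, 4/9)
through T parallel to DW: direction (1/3, -2/3); meets DL at K = (-1/3, 8/3)
K = D + t·(L−D) with t = -3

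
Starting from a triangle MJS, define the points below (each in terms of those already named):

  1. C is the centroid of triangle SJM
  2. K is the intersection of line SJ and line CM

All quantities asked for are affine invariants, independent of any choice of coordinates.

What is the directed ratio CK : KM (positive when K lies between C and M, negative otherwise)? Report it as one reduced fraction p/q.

CK:KM = -1/3

Choose coordinates M = (0, 0), J = (1, 0), S = (0, 1).
1. C is the centroid of triangle SJM ⇒ C = (1/3, 1/3)
2. K is the intersection of line SJ and line CM ⇒ K = (1/2, 1/2)
K = C + t·(M−C) with t = -1/2, so CK:KM = t:(1−t) = -1/2:3/2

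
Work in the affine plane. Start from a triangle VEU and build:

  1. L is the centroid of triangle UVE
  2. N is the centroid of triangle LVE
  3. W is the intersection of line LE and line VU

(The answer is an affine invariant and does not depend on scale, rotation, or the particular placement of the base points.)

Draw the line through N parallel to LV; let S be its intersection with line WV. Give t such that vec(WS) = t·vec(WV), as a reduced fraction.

t = 5/3

Set V = (0, 0), E = (1, 0), U = (0, 1); any affine frame gives the same invariant.
1. L is the centroid of triangle UVE ⇒ L = (1/3, 1/3)
2. N is the centroid of triangle LVE ⇒ N = (4/9, 1/9)
3. W is the intersection of line LE and line VU ⇒ W = (0, 1/2)
through N parallel to LV: direction (-1/3, -1/3); meets WV at S = (0, -1/3)
S = W + t·(V−W) with t = 5/3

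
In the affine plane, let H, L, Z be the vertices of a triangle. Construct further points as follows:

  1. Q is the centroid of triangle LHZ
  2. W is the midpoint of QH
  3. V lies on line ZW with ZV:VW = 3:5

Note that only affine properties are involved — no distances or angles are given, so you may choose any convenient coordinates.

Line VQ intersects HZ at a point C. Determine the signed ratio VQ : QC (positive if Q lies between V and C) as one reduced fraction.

Choose coordinates H = (0, 0), L = (1, 0), Z = (0, 1).
1. Q is the centroid of triangle LHZ ⇒ Q = (1/3, 1/3)
2. W is the midpoint of QH ⇒ W = (1/6, 1/6)
3. V lies on line ZW with ZV:VW = 3:5 ⇒ V = (1/16, 11/16)
line VQ meets HZ at C = (0, 10/13)
Q = V + t·(C−V) with t = -13/3, so VQ:QC = -13/3:16/3

VQ:QC = -13/16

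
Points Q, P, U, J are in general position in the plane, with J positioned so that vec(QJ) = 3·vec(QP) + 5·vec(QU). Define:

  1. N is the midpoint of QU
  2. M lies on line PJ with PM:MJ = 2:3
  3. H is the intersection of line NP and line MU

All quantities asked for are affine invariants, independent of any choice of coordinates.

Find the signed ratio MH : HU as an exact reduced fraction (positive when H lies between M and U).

Assign Q = (0, 0), P = (1, 0), U = (0, 1), J = (3, 5) — the answer is frame-independent, so this choice is without loss of generality.
1. N is the midpoint of QU ⇒ N = (0, 1/2)
2. M lies on line PJ with PM:MJ = 2:3 ⇒ M = (9/5, 2)
3. H is the intersection of line NP and line MU ⇒ H = (-9/19, 14/19)
H = M + t·(U−M) with t = 24/19, so MH:HU = t:(1−t) = 24/19:-5/19

MH:HU = -24/5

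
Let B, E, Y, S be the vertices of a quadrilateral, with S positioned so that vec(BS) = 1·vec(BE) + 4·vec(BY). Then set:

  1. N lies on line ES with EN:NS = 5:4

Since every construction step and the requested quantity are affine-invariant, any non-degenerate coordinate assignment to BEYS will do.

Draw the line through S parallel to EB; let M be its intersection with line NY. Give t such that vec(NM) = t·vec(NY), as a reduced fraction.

Set B = (0, 0), E = (1, 0), Y = (0, 1), S = (1, 4); any affine frame gives the same invariant.
1. N lies on line ES with EN:NS = 5:4 ⇒ N = (1, 20/9)
through S parallel to EB: direction (-1, 0); meets NY at M = (27/11, 4)
M = N + t·(Y−N) with t = -16/11

t = -16/11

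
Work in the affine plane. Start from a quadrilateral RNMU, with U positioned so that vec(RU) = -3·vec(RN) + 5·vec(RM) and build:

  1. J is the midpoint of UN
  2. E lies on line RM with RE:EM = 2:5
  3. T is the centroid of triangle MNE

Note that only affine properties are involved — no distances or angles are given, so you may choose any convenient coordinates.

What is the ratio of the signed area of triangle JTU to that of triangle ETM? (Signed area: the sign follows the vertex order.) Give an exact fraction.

[JTU]:[ETM] = -17/5

Set R = (0, 0), N = (1, 0), M = (0, 1), U = (-3, 5); any affine frame gives the same invariant.
1. J is the midpoint of UN ⇒ J = (-1, 5/2)
2. E lies on line RM with RE:EM = 2:5 ⇒ E = (0, 2/7)
3. T is the centroid of triangle MNE ⇒ T = (1/3, 3/7)
2·[JTU] = -17/21, 2·[ETM] = 5/21
[JTU]:[ETM] = -17/21:5/21 = -17/5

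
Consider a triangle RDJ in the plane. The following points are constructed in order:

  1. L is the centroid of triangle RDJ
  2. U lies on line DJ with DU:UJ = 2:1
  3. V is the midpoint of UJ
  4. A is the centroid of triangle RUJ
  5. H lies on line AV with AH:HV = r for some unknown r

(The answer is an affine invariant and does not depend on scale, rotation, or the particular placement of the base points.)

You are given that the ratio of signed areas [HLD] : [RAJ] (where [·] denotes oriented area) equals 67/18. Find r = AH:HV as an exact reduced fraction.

r = -5/2

Work in coordinates with R = (0, 0), D = (1, 0), J = (0, 1).
1. L is the centroid of triangle RDJ ⇒ L = (1/3, 1/3)
2. U lies on line DJ with DU:UJ = 2:1 ⇒ U = (1/3, 2/3)
3. V is the midpoint of UJ ⇒ V = (1/6, 5/6)
4. A is the centroid of triangle RUJ ⇒ A = (1/9, 5/9)
5. With AH:HV = r, write λ = r/(r+1) so H = A + λ·(V−A); H is affine-linear in λ
Every point depending on H is an affine combination of H and λ-independent points, so each such coordinate is linear in λ; the λ² term in each signed area is a multiple of (V−A)×(V−A) = 0, so 2·[HLD] and 2·[RAJ] are each linear in λ. Evaluating at λ=0 and λ=1:
  2·[HLD] = 11/54·λ + 2/27,   2·[RAJ] = 1/9
So [HLD]:[RAJ] = (11/54·λ + 2/27) / (1/9). Setting this equal to 67/18:
  11/54·λ + 2/27 = 67/18·(1/9)  ⇒  λ = 5/3
Then r = λ/(1−λ) = (5/3)/(-2/3) = -5/2. Check: with r = -5/2, H = (11/54, 55/54) and [HLD]:[RAJ] = 67/18 as required.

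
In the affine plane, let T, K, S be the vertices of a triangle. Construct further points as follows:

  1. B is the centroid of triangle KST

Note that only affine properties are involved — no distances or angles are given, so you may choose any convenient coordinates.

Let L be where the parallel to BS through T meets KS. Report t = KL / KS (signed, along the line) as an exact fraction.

Set T = (0, 0), K = (1, 0), S = (0, 1); any affine frame gives the same invariant.
1. B is the centroid of triangle KST ⇒ B = (1/3, 1/3)
through T parallel to BS: direction (-1/3, 2/3); meets KS at L = (-1, 2)
L = K + t·(S−K) with t = 2

t = 2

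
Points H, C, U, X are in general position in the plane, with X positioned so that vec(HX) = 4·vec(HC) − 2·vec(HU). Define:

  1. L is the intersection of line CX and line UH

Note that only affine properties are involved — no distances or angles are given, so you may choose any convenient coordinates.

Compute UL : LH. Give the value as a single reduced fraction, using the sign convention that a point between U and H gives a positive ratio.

Choose coordinates H = (0, 0), C = (1, 0), U = (0, 1), X = (4, -2).
1. L is the intersection of line CX and line UH ⇒ L = (0, 2/3)
L = U + t·(H−U) with t = 1/3, so UL:LH = t:(1−t) = 1/3:2/3

UL:LH = 1/2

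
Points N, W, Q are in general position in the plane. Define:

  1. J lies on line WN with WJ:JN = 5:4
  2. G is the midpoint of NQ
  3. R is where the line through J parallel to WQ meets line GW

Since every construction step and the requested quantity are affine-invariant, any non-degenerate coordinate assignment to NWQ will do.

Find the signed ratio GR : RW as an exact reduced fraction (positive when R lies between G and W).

Assign N = (0, 0), W = (1, 0), Q = (0, 1) — the answer is frame-independent, so this choice is without loss of generality.
1. J lies on line WN with WJ:JN = 5:4 ⇒ J = (4/9, 0)
2. G is the midpoint of NQ ⇒ G = (0, 1/2)
3. R is where the line through J parallel to WQ meets line GW ⇒ R = (-1/9, 5/9)
R = G + t·(W−G) with t = -1/9, so GR:RW = t:(1−t) = -1/9:10/9

GR:RW = -1/10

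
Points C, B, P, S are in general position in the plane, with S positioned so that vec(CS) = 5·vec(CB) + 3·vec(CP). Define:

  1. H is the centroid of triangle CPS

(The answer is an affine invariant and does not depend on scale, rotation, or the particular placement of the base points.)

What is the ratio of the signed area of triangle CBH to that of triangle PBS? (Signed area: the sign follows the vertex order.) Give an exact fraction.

[CBH]:[PBS] = 4/21

Work in coordinates with C = (0, 0), B = (1, 0), P = (0, 1), S = (5, 3).
1. H is the centroid of triangle CPS ⇒ H = (5/3, 4/3)
2·[CBH] = 4/3, 2·[PBS] = 7
[CBH]:[PBS] = 4/3:7 = 4/21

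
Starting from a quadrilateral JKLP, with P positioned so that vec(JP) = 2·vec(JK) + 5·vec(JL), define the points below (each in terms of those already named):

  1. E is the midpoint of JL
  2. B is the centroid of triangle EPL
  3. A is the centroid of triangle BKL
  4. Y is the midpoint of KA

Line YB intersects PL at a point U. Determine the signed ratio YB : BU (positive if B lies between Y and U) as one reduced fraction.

Set J = (0, 0), K = (1, 0), L = (0, 1), P = (2, 5); any affine frame gives the same invariant.
1. E is the midpoint of JL ⇒ E = (0, 1/2)
2. B is the centroid of triangle EPL ⇒ B = (2/3, 13/6)
3. A is the centroid of triangle BKL ⇒ A = (5/9, 19/18)
4. Y is the midpoint of KA ⇒ Y = (7/9, 19/36)
line YB meets PL at U = (44/67, 155/67)
B = Y + t·(U−Y) with t = 67/73, so YB:BU = 67/73:6/73

YB:BU = 67/6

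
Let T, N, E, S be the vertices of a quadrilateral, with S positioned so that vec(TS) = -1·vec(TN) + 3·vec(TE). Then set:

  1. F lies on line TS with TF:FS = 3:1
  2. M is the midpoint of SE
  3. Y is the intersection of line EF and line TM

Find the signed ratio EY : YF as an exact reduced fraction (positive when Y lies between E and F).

Set T = (0, 0), N = (1, 0), E = (0, 1), S = (-1, 3); any affine frame gives the same invariant.
1. F lies on line TS with TF:FS = 3:1 ⇒ F = (-3/4, 9/4)
2. M is the midpoint of SE ⇒ M = (-1/2, 2)
3. Y is the intersection of line EF and line TM ⇒ Y = (-3/7, 12/7)
Y = E + t·(F−E) with t = 4/7, so EY:YF = t:(1−t) = 4/7:3/7

EY:YF = 4/3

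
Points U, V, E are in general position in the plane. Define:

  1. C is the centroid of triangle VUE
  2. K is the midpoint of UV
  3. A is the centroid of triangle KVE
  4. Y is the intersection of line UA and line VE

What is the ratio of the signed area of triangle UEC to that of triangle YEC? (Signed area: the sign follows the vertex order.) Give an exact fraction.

Assign U = (0, 0), V = (1, 0), E = (0, 1) — the answer is frame-independent, so this choice is without loss of generality.
1. C is the centroid of triangle VUE ⇒ C = (1/3, 1/3)
2. K is the midpoint of UV ⇒ K = (1/2, 0)
3. A is the centroid of triangle KVE ⇒ A = (1/2, 1/3)
4. Y is the intersection of line UA and line VE ⇒ Y = (3/5, 2/5)
2·[UEC] = -1/3, 2·[YEC] = 1/5
[UEC]:[YEC] = -1/3:1/5 = -5/3

[UEC]:[YEC] = -5/3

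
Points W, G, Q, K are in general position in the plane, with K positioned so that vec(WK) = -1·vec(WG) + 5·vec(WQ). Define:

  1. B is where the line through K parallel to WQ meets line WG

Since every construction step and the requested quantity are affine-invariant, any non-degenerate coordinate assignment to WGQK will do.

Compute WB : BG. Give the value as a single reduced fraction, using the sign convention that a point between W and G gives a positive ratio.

Assign W = (0, 0), G = (1, 0), Q = (0, 1), K = (-1, 5) — the answer is frame-independent, so this choice is without loss of generality.
1. B is where the line through K parallel to WQ meets line WG ⇒ B = (-1, 0)
B = W + t·(G−W) with t = -1, so WB:BG = t:(1−t) = -1:2

WB:BG = -1/2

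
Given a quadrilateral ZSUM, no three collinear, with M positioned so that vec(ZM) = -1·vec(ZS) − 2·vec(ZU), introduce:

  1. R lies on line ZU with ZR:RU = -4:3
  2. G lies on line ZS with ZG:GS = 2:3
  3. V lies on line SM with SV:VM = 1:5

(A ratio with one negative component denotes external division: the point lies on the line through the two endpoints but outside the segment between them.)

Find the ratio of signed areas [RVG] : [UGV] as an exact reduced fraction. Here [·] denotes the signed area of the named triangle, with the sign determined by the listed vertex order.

[RVG]:[UGV] = -7

Choose coordinates Z = (0, 0), S = (1, 0), U = (0, 1), M = (-1, -2).
1. R lies on line ZU with ZR:RU = -4:3 ⇒ R = (0, 4)
2. G lies on line ZS with ZG:GS = 2:3 ⇒ G = (2/5, 0)
3. V lies on line SM with SV:VM = 1:5 ⇒ V = (2/3, -1/3)
2·[RVG] = -14/15, 2·[UGV] = 2/15
[RVG]:[UGV] = -14/15:2/15 = -7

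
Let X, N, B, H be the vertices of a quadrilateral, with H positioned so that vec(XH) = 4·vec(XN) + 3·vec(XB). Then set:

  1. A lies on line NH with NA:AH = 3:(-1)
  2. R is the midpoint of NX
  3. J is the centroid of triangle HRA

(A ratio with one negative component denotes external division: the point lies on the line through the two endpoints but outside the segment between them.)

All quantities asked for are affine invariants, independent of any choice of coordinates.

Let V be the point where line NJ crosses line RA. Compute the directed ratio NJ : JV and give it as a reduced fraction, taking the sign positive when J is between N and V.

Assign X = (0, 0), N = (1, 0), B = (0, 1), H = (4, 3) — the answer is frame-independent, so this choice is without loss of generality.
1. A lies on line NH with NA:AH = 3:(-1) ⇒ A = (11/2, 9/2)
2. R is the midpoint of NX ⇒ R = (1/2, 0)
3. J is the centroid of triangle HRA ⇒ J = (10/3, 5/2)
line NJ meets RA at V = (29/8, 45/16)
J = N + t·(V−N) with t = 8/9, so NJ:JV = 8/9:1/9

NJ:JV = 8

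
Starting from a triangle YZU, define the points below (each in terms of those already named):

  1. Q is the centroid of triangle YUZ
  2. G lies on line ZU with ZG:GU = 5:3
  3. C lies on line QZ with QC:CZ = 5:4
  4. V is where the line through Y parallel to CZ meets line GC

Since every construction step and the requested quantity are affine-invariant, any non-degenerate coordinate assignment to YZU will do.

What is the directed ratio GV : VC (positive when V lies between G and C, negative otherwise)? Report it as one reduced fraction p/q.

GV:VC = -13/8

Choose coordinates Y = (0, 0), Z = (1, 0), U = (0, 1).
1. Q is the centroid of triangle YUZ ⇒ Q = (1/3, 1/3)
2. G lies on line ZU with ZG:GU = 5:3 ⇒ G = (3/8, 5/8)
3. C lies on line QZ with QC:CZ = 5:4 ⇒ C = (19/27, 4/27)
4. V is where the line through Y parallel to CZ meets line GC ⇒ V = (166/135, -83/135)
V = G + t·(C−G) with t = 13/5, so GV:VC = t:(1−t) = 13/5:-8/5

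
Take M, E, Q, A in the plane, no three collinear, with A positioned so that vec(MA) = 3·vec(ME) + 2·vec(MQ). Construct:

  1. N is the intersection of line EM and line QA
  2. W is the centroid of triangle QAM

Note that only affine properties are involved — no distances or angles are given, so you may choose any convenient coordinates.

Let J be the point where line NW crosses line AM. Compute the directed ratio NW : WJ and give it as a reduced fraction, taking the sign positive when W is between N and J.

Work in coordinates with M = (0, 0), E = (1, 0), Q = (0, 1), A = (3, 2).
1. N is the intersection of line EM and line QA ⇒ N = (-3, 0)
2. W is the centroid of triangle QAM ⇒ W = (1, 1)
line NW meets AM at J = (9/5, 6/5)
W = N + t·(J−N) with t = 5/6, so NW:WJ = 5/6:1/6

NW:WJ = 5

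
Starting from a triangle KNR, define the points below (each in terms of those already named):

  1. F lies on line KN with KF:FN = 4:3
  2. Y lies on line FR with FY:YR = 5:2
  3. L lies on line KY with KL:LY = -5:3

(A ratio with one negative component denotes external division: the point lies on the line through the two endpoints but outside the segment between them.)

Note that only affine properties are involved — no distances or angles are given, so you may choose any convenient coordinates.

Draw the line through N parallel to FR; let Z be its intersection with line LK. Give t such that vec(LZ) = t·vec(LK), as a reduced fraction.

Work in coordinates with K = (0, 0), N = (1, 0), R = (0, 1).
1. F lies on line KN with KF:FN = 4:3 ⇒ F = (4/7, 0)
2. Y lies on line FR with FY:YR = 5:2 ⇒ Y = (8/49, 5/7)
3. L lies on line KY with KL:LY = -5:3 ⇒ L = (20/49, 25/14)
through N parallel to FR: direction (-4/7, 1); meets LK at Z = (2/7, 5/4)
Z = L + t·(K−L) with t = 3/10

t = 3/10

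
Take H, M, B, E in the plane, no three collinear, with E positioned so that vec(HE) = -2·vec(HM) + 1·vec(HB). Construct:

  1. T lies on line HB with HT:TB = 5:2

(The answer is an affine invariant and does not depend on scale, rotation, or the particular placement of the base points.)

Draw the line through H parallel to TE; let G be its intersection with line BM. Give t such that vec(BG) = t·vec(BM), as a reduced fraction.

Choose coordinates H = (0, 0), M = (1, 0), B = (0, 1), E = (-2, 1).
1. T lies on line HB with HT:TB = 5:2 ⇒ T = (0, 5/7)
through H parallel to TE: direction (-2, 2/7); meets BM at G = (7/6, -1/6)
G = B + t·(M−B) with t = 7/6

t = 7/6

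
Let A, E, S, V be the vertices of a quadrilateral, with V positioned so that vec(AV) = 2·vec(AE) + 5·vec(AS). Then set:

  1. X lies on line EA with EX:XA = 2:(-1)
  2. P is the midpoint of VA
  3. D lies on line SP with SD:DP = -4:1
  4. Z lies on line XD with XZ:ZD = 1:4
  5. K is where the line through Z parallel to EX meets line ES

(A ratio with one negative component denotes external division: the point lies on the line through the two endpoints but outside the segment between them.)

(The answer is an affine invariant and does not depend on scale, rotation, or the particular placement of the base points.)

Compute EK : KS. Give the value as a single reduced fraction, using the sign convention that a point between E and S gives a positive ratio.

Choose coordinates A = (0, 0), E = (1, 0), S = (0, 1), V = (2, 5).
1. X lies on line EA with EX:XA = 2:(-1) ⇒ X = (-1, 0)
2. P is the midpoint of VA ⇒ P = (1, 5/2)
3. D lies on line SP with SD:DP = -4:1 ⇒ D = (4/3, 3)
4. Z lies on line XD with XZ:ZD = 1:4 ⇒ Z = (-8/15, 3/5)
5. K is where the line through Z parallel to EX meets line ES ⇒ K = (2/5, 3/5)
K = E + t·(S−E) with t = 3/5, so EK:KS = t:(1−t) = 3/5:2/5

EK:KS = 3/2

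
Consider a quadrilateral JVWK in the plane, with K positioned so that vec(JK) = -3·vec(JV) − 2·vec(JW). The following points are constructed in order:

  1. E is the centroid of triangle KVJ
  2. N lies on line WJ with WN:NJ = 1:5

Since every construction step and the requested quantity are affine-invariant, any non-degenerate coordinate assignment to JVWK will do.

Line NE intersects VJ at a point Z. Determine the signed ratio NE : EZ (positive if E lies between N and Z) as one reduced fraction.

Assign J = (0, 0), V = (1, 0), W = (0, 1), K = (-3, -2) — the answer is frame-independent, so this choice is without loss of generality.
1. E is the centroid of triangle KVJ ⇒ E = (-2/3, -2/3)
2. N lies on line WJ with WN:NJ = 1:5 ⇒ N = (0, 5/6)
line NE meets VJ at Z = (-10/27, 0)
E = N + t·(Z−N) with t = 9/5, so NE:EZ = 9/5:-4/5

NE:EZ = -9/4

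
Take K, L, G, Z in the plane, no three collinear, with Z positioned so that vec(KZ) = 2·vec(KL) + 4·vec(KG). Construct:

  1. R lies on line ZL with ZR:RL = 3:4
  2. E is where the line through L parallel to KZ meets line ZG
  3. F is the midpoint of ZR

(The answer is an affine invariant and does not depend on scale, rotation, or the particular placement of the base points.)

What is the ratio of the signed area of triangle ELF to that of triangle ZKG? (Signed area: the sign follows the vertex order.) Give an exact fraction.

[ELF]:[ZKG] = 55/14

Assign K = (0, 0), L = (1, 0), G = (0, 1), Z = (2, 4) — the answer is frame-independent, so this choice is without loss of generality.
1. R lies on line ZL with ZR:RL = 3:4 ⇒ R = (11/7, 16/7)
2. E is where the line through L parallel to KZ meets line ZG ⇒ E = (6, 10)
3. F is the midpoint of ZR ⇒ F = (25/14, 22/7)
2·[ELF] = -55/7, 2·[ZKG] = -2
[ELF]:[ZKG] = -55/7:-2 = 55/14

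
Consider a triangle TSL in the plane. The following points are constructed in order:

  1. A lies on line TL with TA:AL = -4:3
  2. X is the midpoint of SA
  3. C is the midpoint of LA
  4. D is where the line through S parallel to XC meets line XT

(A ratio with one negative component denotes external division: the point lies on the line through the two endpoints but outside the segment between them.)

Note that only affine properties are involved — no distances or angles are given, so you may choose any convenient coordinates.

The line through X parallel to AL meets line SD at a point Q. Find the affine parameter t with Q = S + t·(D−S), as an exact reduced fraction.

t = 5/8

Assign T = (0, 0), S = (1, 0), L = (0, 1) — the answer is frame-independent, so this choice is without loss of generality.
1. A lies on line TL with TA:AL = -4:3 ⇒ A = (0, 4)
2. X is the midpoint of SA ⇒ X = (1/2, 2)
3. C is the midpoint of LA ⇒ C = (0, 5/2)
4. D is where the line through S parallel to XC meets line XT ⇒ D = (1/5, 4/5)
through X parallel to AL: direction (0, -3); meets SD at Q = (1/2, 1/2)
Q = S + t·(D−S) with t = 5/8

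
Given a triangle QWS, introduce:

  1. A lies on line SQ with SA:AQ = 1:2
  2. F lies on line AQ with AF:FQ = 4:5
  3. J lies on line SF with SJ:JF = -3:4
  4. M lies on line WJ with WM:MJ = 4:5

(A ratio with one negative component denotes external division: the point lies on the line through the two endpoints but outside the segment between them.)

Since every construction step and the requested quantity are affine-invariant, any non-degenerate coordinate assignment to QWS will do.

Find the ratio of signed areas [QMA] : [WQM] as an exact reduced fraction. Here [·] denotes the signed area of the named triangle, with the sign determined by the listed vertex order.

Assign Q = (0, 0), W = (1, 0), S = (0, 1) — the answer is frame-independent, so this choice is without loss of generality.
1. A lies on line SQ with SA:AQ = 1:2 ⇒ A = (0, 2/3)
2. F lies on line AQ with AF:FQ = 4:5 ⇒ F = (0, 10/27)
3. J lies on line SF with SJ:JF = -3:4 ⇒ J = (0, 26/9)
4. M lies on line WJ with WM:MJ = 4:5 ⇒ M = (5/9, 104/81)
2·[QMA] = 10/27, 2·[WQM] = -104/81
[QMA]:[WQM] = 10/27:-104/81 = -15/52

[QMA]:[WQM] = -15/52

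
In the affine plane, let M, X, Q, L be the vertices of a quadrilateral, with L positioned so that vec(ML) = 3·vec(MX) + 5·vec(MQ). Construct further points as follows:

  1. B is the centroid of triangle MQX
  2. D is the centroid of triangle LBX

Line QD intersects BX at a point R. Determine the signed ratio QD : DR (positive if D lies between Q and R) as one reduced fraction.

QD:DR = -3/4

Choose coordinates M = (0, 0), X = (1, 0), Q = (0, 1), L = (3, 5).
1. B is the centroid of triangle MQX ⇒ B = (1/3, 1/3)
2. D is the centroid of triangle LBX ⇒ D = (13/9, 16/9)
line QD meets BX at R = (-13/27, 20/27)
D = Q + t·(R−Q) with t = -3, so QD:DR = -3:4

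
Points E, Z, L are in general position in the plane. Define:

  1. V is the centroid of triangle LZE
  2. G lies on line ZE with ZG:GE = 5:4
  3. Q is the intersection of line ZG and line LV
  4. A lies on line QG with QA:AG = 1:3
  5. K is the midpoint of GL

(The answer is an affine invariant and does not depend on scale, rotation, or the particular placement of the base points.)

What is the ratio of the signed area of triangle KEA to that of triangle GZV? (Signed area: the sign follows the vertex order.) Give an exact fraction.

[KEA]:[GZV] = 21/16

Work in coordinates with E = (0, 0), Z = (1, 0), L = (0, 1).
1. V is the centroid of triangle LZE ⇒ V = (1/3, 1/3)
2. G lies on line ZE with ZG:GE = 5:4 ⇒ G = (4/9, 0)
3. Q is the intersection of line ZG and line LV ⇒ Q = (1/2, 0)
4. A lies on line QG with QA:AG = 1:3 ⇒ A = (35/72, 0)
5. K is the midpoint of GL ⇒ K = (2/9, 1/2)
2·[KEA] = 35/144, 2·[GZV] = 5/27
[KEA]:[GZV] = 35/144:5/27 = 21/16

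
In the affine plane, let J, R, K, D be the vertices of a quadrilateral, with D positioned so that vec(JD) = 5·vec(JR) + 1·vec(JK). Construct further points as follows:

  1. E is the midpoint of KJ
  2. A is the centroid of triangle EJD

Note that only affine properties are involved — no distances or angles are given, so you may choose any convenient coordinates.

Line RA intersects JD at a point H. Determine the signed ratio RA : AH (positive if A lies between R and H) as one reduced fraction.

RA:AH = -11/5

Assign J = (0, 0), R = (1, 0), K = (0, 1), D = (5, 1) — the answer is frame-independent, so this choice is without loss of generality.
1. E is the midpoint of KJ ⇒ E = (0, 1/2)
2. A is the centroid of triangle EJD ⇒ A = (5/3, 1/2)
line RA meets JD at H = (15/11, 3/11)
A = R + t·(H−R) with t = 11/6, so RA:AH = 11/6:-5/6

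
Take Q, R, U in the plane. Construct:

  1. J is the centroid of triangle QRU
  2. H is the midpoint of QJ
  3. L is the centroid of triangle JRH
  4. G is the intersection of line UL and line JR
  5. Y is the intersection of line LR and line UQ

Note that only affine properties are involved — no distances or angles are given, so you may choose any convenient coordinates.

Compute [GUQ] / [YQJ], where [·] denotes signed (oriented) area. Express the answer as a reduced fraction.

Choose coordinates Q = (0, 0), R = (1, 0), U = (0, 1).
1. J is the centroid of triangle QRU ⇒ J = (1/3, 1/3)
2. H is the midpoint of QJ ⇒ H = (1/6, 1/6)
3. L is the centroid of triangle JRH ⇒ L = (1/2, 1/6)
4. G is the intersection of line UL and line JR ⇒ G = (3/7, 2/7)
5. Y is the intersection of line LR and line UQ ⇒ Y = (0, 1/3)
2·[GUQ] = 3/7, 2·[YQJ] = 1/9
[GUQ]:[YQJ] = 3/7:1/9 = 27/7

[GUQ]:[YQJ] = 27/7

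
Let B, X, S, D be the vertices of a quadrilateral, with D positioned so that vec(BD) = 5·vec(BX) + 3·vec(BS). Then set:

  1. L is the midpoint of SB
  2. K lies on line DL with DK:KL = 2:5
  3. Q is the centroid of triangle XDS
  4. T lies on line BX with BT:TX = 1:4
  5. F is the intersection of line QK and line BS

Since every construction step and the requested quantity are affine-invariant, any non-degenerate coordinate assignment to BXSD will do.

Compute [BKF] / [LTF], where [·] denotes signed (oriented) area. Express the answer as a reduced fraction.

[BKF]:[LTF] = -40/7

Set B = (0, 0), X = (1, 0), S = (0, 1), D = (5, 3); any affine frame gives the same invariant.
1. L is the midpoint of SB ⇒ L = (0, 1/2)
2. K lies on line DL with DK:KL = 2:5 ⇒ K = (25/7, 16/7)
3. Q is the centroid of triangle XDS ⇒ Q = (2, 4/3)
4. T lies on line BX with BT:TX = 1:4 ⇒ T = (1/5, 0)
5. F is the intersection of line QK and line BS ⇒ F = (0, 4/33)
2·[BKF] = 100/231, 2·[LTF] = -5/66
[BKF]:[LTF] = 100/231:-5/66 = -40/7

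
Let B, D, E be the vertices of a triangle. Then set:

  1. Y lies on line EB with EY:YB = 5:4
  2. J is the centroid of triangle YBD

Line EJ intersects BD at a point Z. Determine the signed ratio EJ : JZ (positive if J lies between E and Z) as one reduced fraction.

Work in coordinates with B = (0, 0), D = (1, 0), E = (0, 1).
1. Y lies on line EB with EY:YB = 5:4 ⇒ Y = (0, 4/9)
2. J is the centroid of triangle YBD ⇒ J = (1/3, 4/27)
line EJ meets BD at Z = (9/23, 0)
J = E + t·(Z−E) with t = 23/27, so EJ:JZ = 23/27:4/27

EJ:JZ = 23/4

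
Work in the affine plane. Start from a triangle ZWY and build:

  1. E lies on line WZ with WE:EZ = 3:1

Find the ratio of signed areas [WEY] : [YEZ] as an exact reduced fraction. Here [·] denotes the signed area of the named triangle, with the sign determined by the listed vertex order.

Choose coordinates Z = (0, 0), W = (1, 0), Y = (0, 1).
1. E lies on line WZ with WE:EZ = 3:1 ⇒ E = (1/4, 0)
2·[WEY] = -3/4, 2·[YEZ] = -1/4
[WEY]:[YEZ] = -3/4:-1/4 = 3

[WEY]:[YEZ] = 3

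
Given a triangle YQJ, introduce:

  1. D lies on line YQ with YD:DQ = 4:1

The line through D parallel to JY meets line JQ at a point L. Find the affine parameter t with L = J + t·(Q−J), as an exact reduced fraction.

Choose coordinates Y = (0, 0), Q = (1, 0), J = (0, 1).
1. D lies on line YQ with YD:DQ = 4:1 ⇒ D = (4/5, 0)
through D parallel to JY: direction (0, -1); meets JQ at L = (4/5, 1/5)
L = J + t·(Q−J) with t = 4/5

t = 4/5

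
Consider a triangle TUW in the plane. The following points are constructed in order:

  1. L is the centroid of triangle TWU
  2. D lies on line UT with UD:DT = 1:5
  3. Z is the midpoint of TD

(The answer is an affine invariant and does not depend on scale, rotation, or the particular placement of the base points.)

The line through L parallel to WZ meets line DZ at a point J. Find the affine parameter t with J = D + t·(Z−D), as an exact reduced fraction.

t = 13/15

Set T = (0, 0), U = (1, 0), W = (0, 1); any affine frame gives the same invariant.
1. L is the centroid of triangle TWU ⇒ L = (1/3, 1/3)
2. D lies on line UT with UD:DT = 1:5 ⇒ D = (5/6, 0)
3. Z is the midpoint of TD ⇒ Z = (5/12, 0)
through L parallel to WZ: direction (5/12, -1); meets DZ at J = (17/36, 0)
J = D + t·(Z−D) with t = 13/15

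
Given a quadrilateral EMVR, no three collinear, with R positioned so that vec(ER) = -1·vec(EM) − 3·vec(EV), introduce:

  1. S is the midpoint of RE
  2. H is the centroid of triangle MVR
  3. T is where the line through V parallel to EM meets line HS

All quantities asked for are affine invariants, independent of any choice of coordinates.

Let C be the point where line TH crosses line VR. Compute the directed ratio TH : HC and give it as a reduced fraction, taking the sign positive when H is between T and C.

Choose coordinates E = (0, 0), M = (1, 0), V = (0, 1), R = (-1, -3).
1. S is the midpoint of RE ⇒ S = (-1/2, -3/2)
2. H is the centroid of triangle MVR ⇒ H = (0, -2/3)
3. T is where the line through V parallel to EM meets line HS ⇒ T = (1, 1)
line TH meets VR at C = (-5/7, -13/7)
H = T + t·(C−T) with t = 7/12, so TH:HC = 7/12:5/12

TH:HC = 7/5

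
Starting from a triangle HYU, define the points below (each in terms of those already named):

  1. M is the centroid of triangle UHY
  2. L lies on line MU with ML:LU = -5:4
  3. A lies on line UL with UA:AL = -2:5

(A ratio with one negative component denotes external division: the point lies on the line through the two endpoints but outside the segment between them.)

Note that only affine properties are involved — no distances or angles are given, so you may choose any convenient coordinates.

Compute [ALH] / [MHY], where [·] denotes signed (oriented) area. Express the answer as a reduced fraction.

Choose coordinates H = (0, 0), Y = (1, 0), U = (0, 1).
1. M is the centroid of triangle UHY ⇒ M = (1/3, 1/3)
2. L lies on line MU with ML:LU = -5:4 ⇒ L = (-4/3, 11/3)
3. A lies on line UL with UA:AL = -2:5 ⇒ A = (8/9, -7/9)
2·[ALH] = 20/9, 2·[MHY] = 1/3
[ALH]:[MHY] = 20/9:1/3 = 20/3

[ALH]:[MHY] = 20/3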